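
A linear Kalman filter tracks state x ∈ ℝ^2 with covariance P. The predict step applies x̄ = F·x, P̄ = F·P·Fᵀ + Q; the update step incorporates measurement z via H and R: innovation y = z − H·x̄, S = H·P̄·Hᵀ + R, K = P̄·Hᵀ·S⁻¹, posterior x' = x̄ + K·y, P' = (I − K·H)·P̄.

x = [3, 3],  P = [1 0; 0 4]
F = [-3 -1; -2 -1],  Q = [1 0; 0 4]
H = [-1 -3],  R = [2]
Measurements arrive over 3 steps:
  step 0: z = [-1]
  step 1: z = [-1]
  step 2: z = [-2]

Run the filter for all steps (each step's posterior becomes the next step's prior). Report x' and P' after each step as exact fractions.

step 0: x̄ = F·x = [-12, -9]
step 0: P̄ = F·P·Fᵀ + Q = [14 10; 10 12]
step 0: y = z − H·x̄ = [-40]
step 0: S = H·P̄·Hᵀ + R = [184]
step 0: K = P̄·Hᵀ·S⁻¹ = [-11/46; -1/4]
step 0: x' = x̄ + K·y = [-56/23, 1]
step 0: P' = (I − K·H)·P̄ = [80/23 -1; -1 1/2]
step 1: x̄ = F·x = [145/23, 89/23]
step 1: P̄ = F·P·Fᵀ + Q = [1233/46 753/46; 753/46 663/46]
step 1: y = z − H·x̄ = [389/23]
step 1: S = H·P̄·Hᵀ + R = [5905/23]
step 1: K = P̄·Hᵀ·S⁻¹ = [-1746/5905; -1371/5905]
step 1: x' = x̄ + K·y = [7697/5905, -338/5905]
step 1: P' = (I − K·H)·P̄ = [51471/11810 -14829/11810; -14829/11810 6771/11810]
step 2: x̄ = F·x = [-22753/5905, -15056/5905]
step 2: P̄ = F·P·Fᵀ + Q = [196423/5905 120726/5905; 120726/5905 200579/11810]
step 2: y = z − H·x̄ = [-79731/5905]
step 2: S = H·P̄·Hᵀ + R = [3670389/11810]
step 2: K = P̄·Hᵀ·S⁻¹ = [-1117202/3670389; -281063/1223463]
step 2: x' = x̄ + K·y = [104681/407821, 225175/407821]
step 2: P' = (I − K·H)·P̄ = [16406209/3670389 -1574645/1223463; -1574645/1223463 237419/407821]

step 0: x' = [-56/23, 1], P' = [80/23 -1; -1 1/2]
step 1: x' = [7697/5905, -338/5905], P' = [51471/11810 -14829/11810; -14829/11810 6771/11810]
step 2: x' = [104681/407821, 225175/407821], P' = [16406209/3670389 -1574645/1223463; -1574645/1223463 237419/407821]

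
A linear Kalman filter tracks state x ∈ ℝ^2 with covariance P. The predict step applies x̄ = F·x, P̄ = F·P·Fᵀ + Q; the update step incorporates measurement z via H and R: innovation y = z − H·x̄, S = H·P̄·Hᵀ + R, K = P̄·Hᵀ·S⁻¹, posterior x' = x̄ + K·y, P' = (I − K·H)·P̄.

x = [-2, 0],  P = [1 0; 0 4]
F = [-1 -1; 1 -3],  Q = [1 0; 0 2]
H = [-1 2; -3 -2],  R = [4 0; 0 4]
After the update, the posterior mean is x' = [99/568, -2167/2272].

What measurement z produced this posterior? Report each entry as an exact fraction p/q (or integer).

z = [-1, 2]

x̄ = F·x = [2, -2]
P̄ = F·P·Fᵀ + Q = [6 11; 11 39]
S = H·P̄·Hᵀ + R = [122 -182; -182 346]
K = P̄·Hᵀ·S⁻¹ = [-109/568 -123/568; 745/2272 -337/2272]
x' − x̄ = [-1037/568, 2377/2272] = K·y
y = (KᵀK)⁻¹·Kᵀ·(x' − x̄) = [5, 4]
z = y + H·x̄ = [5, 4] + [-6, -2] = [-1, 2]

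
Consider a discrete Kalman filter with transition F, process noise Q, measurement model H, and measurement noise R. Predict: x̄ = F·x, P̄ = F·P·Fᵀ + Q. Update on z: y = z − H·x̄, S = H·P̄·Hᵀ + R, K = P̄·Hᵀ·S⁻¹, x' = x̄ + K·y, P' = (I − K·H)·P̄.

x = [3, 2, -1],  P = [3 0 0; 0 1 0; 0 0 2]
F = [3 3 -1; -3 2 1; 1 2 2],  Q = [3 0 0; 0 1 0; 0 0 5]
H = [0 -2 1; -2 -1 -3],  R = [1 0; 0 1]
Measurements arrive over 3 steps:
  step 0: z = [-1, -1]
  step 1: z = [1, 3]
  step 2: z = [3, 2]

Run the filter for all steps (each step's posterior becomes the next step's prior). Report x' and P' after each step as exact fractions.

step 0: x̄ = F·x = [16, -6, 5]
step 0: P̄ = F·P·Fᵀ + Q = [41 -23 11; -23 34 -1; 11 -1 20]
step 0: y = z − H·x̄ = [-18, 40]
step 0: S = H·P̄·Hᵀ + R = [161 -111; -111 413]
step 0: K = P̄·Hᵀ·S⁻¹ = [13329/54172 -8485/54172; -6708/13543 -1311/13543; 95/54172 -10599/54172]
step 0: x' = x̄ + K·y = [143715/27086, -12954/13543, -77405/27086]
step 0: P' = (I − K·H)·P̄ = [680679/54172 -49745/13543 -384631/54172; -49745/13543 17275/13543 27842/13543; -384631/54172 27842/13543 222831/54172]
step 1: x̄ = F·x = [215413/13543, -280183/13543, -62911/27086]
step 1: P̄ = F·P·Fᵀ + Q = [1297824/13543 -1883455/13543 -314382/13543; -1883455/13543 2955133/13543 516827/13543; -314382/13543 516827/13543 675763/54172]
step 1: y = z − H·x̄ = [-1030735/27086, 193811/27086]
step 1: S = H·P̄·Hᵀ + R = [39742831/54172 4330091/54172; 4330091/54172 5899987/54172]
step 1: K = P̄·Hᵀ·S⁻¹ = [476748697/1327453901 -142042245/1327453901; -2113458203/3982361703 -443336525/3982361703; -250454690/3982361703 -882342959/3982361703]
step 1: x' = x̄ + K·y = [85028262/57715387, -223263506/173146161, -262272044/173146161]
step 1: P' = (I − K·H)·P̄ = [8094099451/1327453901 -2496628964/1327453901 -4516509231/1327453901; -2496628964/1327453901 3109069274/3982361703 4104680345/3982361703; -4516509231/1327453901 4104680345/3982361703 7958906000/3982361703]
step 2: x̄ = F·x = [357735884/173146161, -491351138/57715387, -715986314/173146161]
step 2: P̄ = F·P·Fᵀ + Q = [188279419784/3982361703 -87522666890/1327453901 -43154400410/3982361703; -87522666890/1327453901 143504253406/1327453901 25947487380/1327453901; -43154400410/3982361703 25947487380/1327453901 37145792384/3982361703]
step 2: y = z − H·x̄ = [-1712682031/173146161, -2560248266/173146161]
step 2: S = H·P̄·Hᵀ + R = [1451809346399/3982361703 174837252124/3982361703; 174837252124/3982361703 420854897753/3982361703]
step 2: K = P̄·Hᵀ·S⁻¹ = [50256402353774/145750951971057 -15519790276684/145750951971057; -76668276168512/145750951971057 -16254867689666/145750951971057; -2668818421240/48583650657019 -10778299375736/48583650657019]
step 2: x' = x̄ + K·y = [11169031035686/48583650657019, -80702169670790/48583650657019, -15127504405750/48583650657019]
step 2: P' = (I − K·H)·P̄ = [868673285626852/145750951971057 -267513712576906/145750951971057 -161590340933346/48583650657019; -267513712576906/145750951971057 111612445907002/145750951971057 48852205215164/48583650657019; -161590340933346/48583650657019 48852205215164/48583650657019 95035592009088/48583650657019]

step 0: x' = [143715/27086, -12954/13543, -77405/27086], P' = [680679/54172 -49745/13543 -384631/54172; -49745/13543 17275/13543 27842/13543; -384631/54172 27842/13543 222831/54172]
step 1: x' = [85028262/57715387, -223263506/173146161, -262272044/173146161], P' = [8094099451/1327453901 -2496628964/1327453901 -4516509231/1327453901; -2496628964/1327453901 3109069274/3982361703 4104680345/3982361703; -4516509231/1327453901 4104680345/3982361703 7958906000/3982361703]
step 2: x' = [11169031035686/48583650657019, -80702169670790/48583650657019, -15127504405750/48583650657019], P' = [868673285626852/145750951971057 -267513712576906/145750951971057 -161590340933346/48583650657019; -267513712576906/145750951971057 111612445907002/145750951971057 48852205215164/48583650657019; -161590340933346/48583650657019 48852205215164/48583650657019 95035592009088/48583650657019]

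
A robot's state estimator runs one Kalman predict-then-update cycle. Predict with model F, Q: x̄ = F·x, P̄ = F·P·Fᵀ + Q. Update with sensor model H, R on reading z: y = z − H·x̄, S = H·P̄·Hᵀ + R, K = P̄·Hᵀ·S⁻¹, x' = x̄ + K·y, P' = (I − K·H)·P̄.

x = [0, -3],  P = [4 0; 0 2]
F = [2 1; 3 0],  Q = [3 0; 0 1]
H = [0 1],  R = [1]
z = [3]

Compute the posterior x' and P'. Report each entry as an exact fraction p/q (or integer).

x' = [-21/19, 111/38]
P' = [111/19 12/19; 12/19 37/38]

x̄ = F·x = [-3, 0]
P̄ = F·P·Fᵀ + Q = [21 24; 24 37]
y = z − H·x̄ = [3]
S = H·P̄·Hᵀ + R = [38]
K = P̄·Hᵀ·S⁻¹ = [12/19; 37/38]
x' = x̄ + K·y = [-21/19, 111/38]
P' = (I − K·H)·P̄ = [111/19 12/19; 12/19 37/38]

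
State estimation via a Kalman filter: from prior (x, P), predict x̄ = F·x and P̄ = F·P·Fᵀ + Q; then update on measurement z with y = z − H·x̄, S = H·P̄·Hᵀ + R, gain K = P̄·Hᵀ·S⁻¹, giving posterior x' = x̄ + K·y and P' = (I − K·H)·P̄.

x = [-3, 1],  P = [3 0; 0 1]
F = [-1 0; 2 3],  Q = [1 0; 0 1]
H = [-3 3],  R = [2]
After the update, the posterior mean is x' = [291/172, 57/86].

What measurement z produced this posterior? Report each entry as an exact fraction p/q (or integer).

z = [-3]

x̄ = F·x = [3, -3]
P̄ = F·P·Fᵀ + Q = [4 -6; -6 22]
S = H·P̄·Hᵀ + R = [344]
K = P̄·Hᵀ·S⁻¹ = [-15/172; 21/86]
x' − x̄ = [-225/172, 315/86] = K·y
y = (KᵀK)⁻¹·Kᵀ·(x' − x̄) = [15]
z = y + H·x̄ = [15] + [-18] = [-3]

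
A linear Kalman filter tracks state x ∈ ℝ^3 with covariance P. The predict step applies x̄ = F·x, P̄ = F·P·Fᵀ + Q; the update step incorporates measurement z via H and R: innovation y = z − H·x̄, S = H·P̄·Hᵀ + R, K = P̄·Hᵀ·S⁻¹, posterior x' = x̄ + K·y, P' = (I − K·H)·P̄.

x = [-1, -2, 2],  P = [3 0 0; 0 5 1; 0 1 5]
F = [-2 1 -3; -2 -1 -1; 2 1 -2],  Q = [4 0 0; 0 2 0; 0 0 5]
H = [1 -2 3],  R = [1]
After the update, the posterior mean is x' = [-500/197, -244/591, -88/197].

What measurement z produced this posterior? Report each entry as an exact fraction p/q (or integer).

z = [-3]

x̄ = F·x = [-6, 2, -8]
P̄ = F·P·Fᵀ + Q = [60 24 18; 24 26 -6; 18 -6 38]
S = H·P̄·Hᵀ + R = [591]
K = P̄·Hᵀ·S⁻¹ = [22/197; -46/591; 48/197]
x' − x̄ = [682/197, -1426/591, 1488/197] = K·y
y = (KᵀK)⁻¹·Kᵀ·(x' − x̄) = [31]
z = y + H·x̄ = [31] + [-34] = [-3]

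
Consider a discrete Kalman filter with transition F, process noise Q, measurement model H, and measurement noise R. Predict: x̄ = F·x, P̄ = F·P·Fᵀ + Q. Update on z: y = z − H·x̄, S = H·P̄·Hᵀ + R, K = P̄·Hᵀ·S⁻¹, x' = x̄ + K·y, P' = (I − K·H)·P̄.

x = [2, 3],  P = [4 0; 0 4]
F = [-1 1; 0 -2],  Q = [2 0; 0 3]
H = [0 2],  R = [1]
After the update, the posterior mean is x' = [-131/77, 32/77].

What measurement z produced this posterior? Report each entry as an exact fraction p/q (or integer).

z = [1]

x̄ = F·x = [1, -6]
P̄ = F·P·Fᵀ + Q = [10 -8; -8 19]
S = H·P̄·Hᵀ + R = [77]
K = P̄·Hᵀ·S⁻¹ = [-16/77; 38/77]
x' − x̄ = [-208/77, 494/77] = K·y
y = (KᵀK)⁻¹·Kᵀ·(x' − x̄) = [13]
z = y + H·x̄ = [13] + [-12] = [1]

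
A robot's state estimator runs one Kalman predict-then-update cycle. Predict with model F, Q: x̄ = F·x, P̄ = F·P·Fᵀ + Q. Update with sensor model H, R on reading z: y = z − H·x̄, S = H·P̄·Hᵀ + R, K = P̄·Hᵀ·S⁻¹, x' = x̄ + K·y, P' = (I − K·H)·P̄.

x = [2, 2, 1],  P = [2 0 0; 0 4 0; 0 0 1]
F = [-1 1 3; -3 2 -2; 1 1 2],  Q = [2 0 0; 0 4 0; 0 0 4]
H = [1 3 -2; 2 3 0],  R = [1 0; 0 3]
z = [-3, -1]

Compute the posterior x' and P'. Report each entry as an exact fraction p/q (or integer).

x̄ = F·x = [3, -4, 6]
P̄ = F·P·Fᵀ + Q = [17 8 8; 8 42 -2; 8 -2 14]
y = z − H·x̄ = [18, 5]
S = H·P̄·Hᵀ + R = [492 464; 464 545]
K = P̄·Hᵀ·S⁻¹ = [-13287/52844 4234/13211; 4661/26422 1458/13211; -855/2402 386/1201]
x' = x̄ + K·y = [2023/26422, -3605/13211, 1441/1201]
P' = (I − K·H)·P̄ = [248235/52844 -74277/26422 -4185/2402; -74277/26422 26217/13211 1781/1201; -4185/2402 1781/1201 1839/1201]

x' = [2023/26422, -3605/13211, 1441/1201]
P' = [248235/52844 -74277/26422 -4185/2402; -74277/26422 26217/13211 1781/1201; -4185/2402 1781/1201 1839/1201]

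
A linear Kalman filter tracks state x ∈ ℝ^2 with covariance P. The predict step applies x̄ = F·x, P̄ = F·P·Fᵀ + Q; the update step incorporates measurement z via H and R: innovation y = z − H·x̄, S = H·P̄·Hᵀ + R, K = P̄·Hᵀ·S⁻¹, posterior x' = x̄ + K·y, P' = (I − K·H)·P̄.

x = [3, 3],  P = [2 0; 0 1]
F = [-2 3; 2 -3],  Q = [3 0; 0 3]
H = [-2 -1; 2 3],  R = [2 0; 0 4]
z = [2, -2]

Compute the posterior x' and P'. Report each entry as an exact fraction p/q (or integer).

x̄ = F·x = [3, -3]
P̄ = F·P·Fᵀ + Q = [20 -17; -17 20]
y = z − H·x̄ = [5, 1]
S = H·P̄·Hᵀ + R = [34 -4; -4 60]
K = P̄·Hᵀ·S⁻¹ = [-178/253 -233/1012; 118/253 235/506]
x' = x̄ + K·y = [-757/1012, -103/506]
P' = (I − K·H)·P̄ = [1301/1012 -589/506; -589/506 353/253]

x' = [-757/1012, -103/506]
P' = [1301/1012 -589/506; -589/506 353/253]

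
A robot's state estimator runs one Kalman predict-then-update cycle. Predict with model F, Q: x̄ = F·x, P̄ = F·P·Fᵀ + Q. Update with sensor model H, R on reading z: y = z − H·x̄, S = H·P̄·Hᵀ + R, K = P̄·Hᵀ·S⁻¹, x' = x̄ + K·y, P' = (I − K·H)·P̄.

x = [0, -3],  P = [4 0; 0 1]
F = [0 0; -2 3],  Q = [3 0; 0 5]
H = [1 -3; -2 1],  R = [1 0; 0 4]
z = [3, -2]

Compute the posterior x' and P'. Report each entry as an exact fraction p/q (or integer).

x̄ = F·x = [0, -9]
P̄ = F·P·Fᵀ + Q = [3 0; 0 30]
y = z − H·x̄ = [-24, 7]
S = H·P̄·Hᵀ + R = [274 -96; -96 46]
K = P̄·Hᵀ·S⁻¹ = [-219/1694 -339/847; -45/121 -15/121]
x' = x̄ + K·y = [255/847, -114/121]
P' = (I − K·H)·P̄ = [1671/1694 45/121; 45/121 30/121]

x' = [255/847, -114/121]
P' = [1671/1694 45/121; 45/121 30/121]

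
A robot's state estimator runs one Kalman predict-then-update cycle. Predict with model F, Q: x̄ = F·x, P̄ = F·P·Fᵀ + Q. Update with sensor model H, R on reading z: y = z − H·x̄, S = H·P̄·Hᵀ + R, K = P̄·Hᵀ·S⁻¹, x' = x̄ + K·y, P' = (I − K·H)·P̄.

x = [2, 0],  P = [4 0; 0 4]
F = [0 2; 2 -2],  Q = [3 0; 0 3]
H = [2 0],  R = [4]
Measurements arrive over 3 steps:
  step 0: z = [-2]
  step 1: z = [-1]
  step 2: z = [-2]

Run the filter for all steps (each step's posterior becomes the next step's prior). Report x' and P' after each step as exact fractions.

step 0: x' = [-19/20, 24/5], P' = [19/20 -4/5; -4/5 111/5]
step 1: x' = [-363/928, -345/232], P' = [459/464 -115/116; -115/116 313/29]
step 2: x' = [-5701/5472, 1199/5472], P' = [1339/1368 -1367/1368; -1367/1368 14989/1368]

step 0: x̄ = F·x = [0, 4]
step 0: P̄ = F·P·Fᵀ + Q = [19 -16; -16 35]
step 0: y = z − H·x̄ = [-2]
step 0: S = H·P̄·Hᵀ + R = [80]
step 0: K = P̄·Hᵀ·S⁻¹ = [19/40; -2/5]
step 0: x' = x̄ + K·y = [-19/20, 24/5]
step 0: P' = (I − K·H)·P̄ = [19/20 -4/5; -4/5 111/5]
step 1: x̄ = F·x = [48/5, -23/2]
step 1: P̄ = F·P·Fᵀ + Q = [459/5 -92; -92 102]
step 1: y = z − H·x̄ = [-101/5]
step 1: S = H·P̄·Hᵀ + R = [1856/5]
step 1: K = P̄·Hᵀ·S⁻¹ = [459/928; -115/232]
step 1: x' = x̄ + K·y = [-363/928, -345/232]
step 1: P' = (I − K·H)·P̄ = [459/464 -115/116; -115/116 313/29]
step 2: x̄ = F·x = [-345/116, 1017/464]
step 2: P̄ = F·P·Fᵀ + Q = [1339/29 -1367/29; -1367/29 6735/116]
step 2: y = z − H·x̄ = [229/58]
step 2: S = H·P̄·Hᵀ + R = [5472/29]
step 2: K = P̄·Hᵀ·S⁻¹ = [1339/2736; -1367/2736]
step 2: x' = x̄ + K·y = [-5701/5472, 1199/5472]
step 2: P' = (I − K·H)·P̄ = [1339/1368 -1367/1368; -1367/1368 14989/1368]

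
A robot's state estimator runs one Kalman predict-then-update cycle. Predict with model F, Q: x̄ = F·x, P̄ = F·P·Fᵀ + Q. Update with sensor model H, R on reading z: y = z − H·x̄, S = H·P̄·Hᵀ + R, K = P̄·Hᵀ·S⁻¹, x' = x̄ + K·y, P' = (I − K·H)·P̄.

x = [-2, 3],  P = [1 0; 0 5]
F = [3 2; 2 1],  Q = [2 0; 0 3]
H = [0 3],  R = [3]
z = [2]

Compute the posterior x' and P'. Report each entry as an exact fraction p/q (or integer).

x̄ = F·x = [0, -1]
P̄ = F·P·Fᵀ + Q = [31 16; 16 12]
y = z − H·x̄ = [5]
S = H·P̄·Hᵀ + R = [111]
K = P̄·Hᵀ·S⁻¹ = [16/37; 12/37]
x' = x̄ + K·y = [80/37, 23/37]
P' = (I − K·H)·P̄ = [379/37 16/37; 16/37 12/37]

x' = [80/37, 23/37]
P' = [379/37 16/37; 16/37 12/37]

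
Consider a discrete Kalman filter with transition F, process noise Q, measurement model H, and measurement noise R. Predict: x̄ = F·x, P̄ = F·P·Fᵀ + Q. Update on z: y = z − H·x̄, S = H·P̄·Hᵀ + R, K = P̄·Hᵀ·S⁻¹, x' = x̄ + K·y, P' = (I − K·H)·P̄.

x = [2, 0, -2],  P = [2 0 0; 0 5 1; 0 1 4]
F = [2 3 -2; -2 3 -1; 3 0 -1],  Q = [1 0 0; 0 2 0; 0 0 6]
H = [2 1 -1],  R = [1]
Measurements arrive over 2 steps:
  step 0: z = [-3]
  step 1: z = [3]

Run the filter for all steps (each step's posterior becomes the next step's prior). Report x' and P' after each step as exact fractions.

step 0: x' = [2081/412, -512/103, 3341/412], P' = [5671/412 -882/103 7679/412; -882/103 835/103 -963/103; 7679/412 -963/103 11511/412]
step 1: x' = [-18841/7419, 230212/66771, -306538/66771], P' = [62518/32149 -90143/96447 264041/96447; -90143/96447 2962469/868023 967414/868023; 264041/96447 967414/868023 5838650/868023]

step 0: x̄ = F·x = [8, -2, 8]
step 0: P̄ = F·P·Fᵀ + Q = [58 36 17; 36 53 -11; 17 -11 28]
step 0: y = z − H·x̄ = [-9]
step 0: S = H·P̄·Hᵀ + R = [412]
step 0: K = P̄·Hᵀ·S⁻¹ = [135/412; 34/103; -5/412]
step 0: x' = x̄ + K·y = [2081/412, -512/103, 3341/412]
step 0: P' = (I − K·H)·P̄ = [5671/412 -882/103 7679/412; -882/103 835/103 -963/103; 7679/412 -963/103 11511/412]
step 1: x̄ = F·x = [-2166/103, -13647/412, 1451/206]
step 1: P̄ = F·P·Fᵀ + Q = [10414/103 20106/103 -6145/103; 20106/103 161243/412 -25195/206; -6145/103 -25195/206 4737/103]
step 1: y = z − H·x̄ = [35113/412]
step 1: S = H·P̄·Hᵀ + R = [868023/412]
step 1: K = P̄·Hᵀ·S⁻¹ = [20924/96447; 372481/868023; -118498/868023]
step 1: x' = x̄ + K·y = [-18841/7419, 230212/66771, -306538/66771]
step 1: P' = (I − K·H)·P̄ = [62518/32149 -90143/96447 264041/96447; -90143/96447 2962469/868023 967414/868023; 264041/96447 967414/868023 5838650/868023]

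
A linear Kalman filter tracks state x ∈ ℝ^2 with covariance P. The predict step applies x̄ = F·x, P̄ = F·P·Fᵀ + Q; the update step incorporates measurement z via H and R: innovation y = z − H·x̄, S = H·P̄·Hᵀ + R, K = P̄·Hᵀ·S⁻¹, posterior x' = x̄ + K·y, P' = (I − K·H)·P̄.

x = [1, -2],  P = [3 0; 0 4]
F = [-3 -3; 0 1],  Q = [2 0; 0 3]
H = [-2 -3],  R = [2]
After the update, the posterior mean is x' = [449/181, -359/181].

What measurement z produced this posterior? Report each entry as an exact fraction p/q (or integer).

z = [1]

x̄ = F·x = [3, -2]
P̄ = F·P·Fᵀ + Q = [65 -12; -12 7]
S = H·P̄·Hᵀ + R = [181]
K = P̄·Hᵀ·S⁻¹ = [-94/181; 3/181]
x' − x̄ = [-94/181, 3/181] = K·y
y = (KᵀK)⁻¹·Kᵀ·(x' − x̄) = [1]
z = y + H·x̄ = [1] + [0] = [1]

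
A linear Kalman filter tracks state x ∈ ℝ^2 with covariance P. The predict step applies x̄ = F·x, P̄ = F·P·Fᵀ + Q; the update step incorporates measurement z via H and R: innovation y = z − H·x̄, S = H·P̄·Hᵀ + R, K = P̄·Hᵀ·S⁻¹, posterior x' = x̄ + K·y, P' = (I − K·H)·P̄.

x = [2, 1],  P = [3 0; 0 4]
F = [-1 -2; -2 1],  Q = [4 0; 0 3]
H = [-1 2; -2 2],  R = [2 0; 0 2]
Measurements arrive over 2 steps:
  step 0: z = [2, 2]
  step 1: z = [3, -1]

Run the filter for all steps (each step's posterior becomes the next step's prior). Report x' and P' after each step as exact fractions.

step 0: x̄ = F·x = [-4, -3]
step 0: P̄ = F·P·Fᵀ + Q = [23 -2; -2 19]
step 0: y = z − H·x̄ = [4, 0]
step 0: S = H·P̄·Hᵀ + R = [109 134; 134 186]
step 0: K = P̄·Hᵀ·S⁻¹ = [839/1159 -916/1159; 906/1159 -391/1159]
step 0: x' = x̄ + K·y = [-1280/1159, 147/1159]
step 0: P' = (I − K·H)·P̄ = [3510/1159 2594/1159; 2594/1159 2203/1159]
step 1: x̄ = F·x = [986/1159, 2707/1159]
step 1: P̄ = F·P·Fᵀ + Q = [27334/1159 10396/1159; 10396/1159 9344/1159]
step 1: y = z − H·x̄ = [-951/1159, -4601/1159]
step 1: S = H·P̄·Hᵀ + R = [25444/1159 29668/1159; 29668/1159 65862/1159]
step 1: K = P̄·Hᵀ·S⁻¹ = [123849/171614 -72029/85807; 65633/85807 -32306/85807]
step 1: x' = x̄ + K·y = [616257/171614, 274808/85807]
step 1: P' = (I − K·H)·P̄ = [267907/85807 195878/85807; 195878/85807 163572/85807]

step 0: x' = [-1280/1159, 147/1159], P' = [3510/1159 2594/1159; 2594/1159 2203/1159]
step 1: x' = [616257/171614, 274808/85807], P' = [267907/85807 195878/85807; 195878/85807 163572/85807]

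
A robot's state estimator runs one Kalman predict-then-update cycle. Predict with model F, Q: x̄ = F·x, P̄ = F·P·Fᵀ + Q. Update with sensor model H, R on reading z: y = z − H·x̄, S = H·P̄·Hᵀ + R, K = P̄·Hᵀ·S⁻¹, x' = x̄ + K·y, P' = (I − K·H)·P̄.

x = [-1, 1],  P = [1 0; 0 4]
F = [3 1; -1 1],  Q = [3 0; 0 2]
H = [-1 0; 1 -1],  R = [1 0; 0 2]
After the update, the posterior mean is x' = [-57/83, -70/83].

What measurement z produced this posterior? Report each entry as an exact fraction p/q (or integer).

z = [1, 1]

x̄ = F·x = [-2, 2]
P̄ = F·P·Fᵀ + Q = [16 1; 1 7]
S = H·P̄·Hᵀ + R = [17 -15; -15 23]
K = P̄·Hᵀ·S⁻¹ = [-143/166 15/166; -113/166 -117/166]
x' − x̄ = [109/83, -236/83] = K·y
y = (KᵀK)⁻¹·Kᵀ·(x' − x̄) = [-1, 5]
z = y + H·x̄ = [-1, 5] + [2, -4] = [1, 1]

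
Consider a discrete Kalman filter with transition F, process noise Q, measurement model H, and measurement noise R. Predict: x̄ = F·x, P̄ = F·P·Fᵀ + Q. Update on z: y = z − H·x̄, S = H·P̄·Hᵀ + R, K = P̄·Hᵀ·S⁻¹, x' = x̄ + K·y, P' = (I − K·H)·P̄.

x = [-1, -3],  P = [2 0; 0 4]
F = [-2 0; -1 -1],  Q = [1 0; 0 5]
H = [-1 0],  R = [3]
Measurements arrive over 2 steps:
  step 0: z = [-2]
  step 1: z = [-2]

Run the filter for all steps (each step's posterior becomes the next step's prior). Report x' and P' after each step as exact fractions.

step 0: x̄ = F·x = [2, 4]
step 0: P̄ = F·P·Fᵀ + Q = [9 4; 4 11]
step 0: y = z − H·x̄ = [0]
step 0: S = H·P̄·Hᵀ + R = [12]
step 0: K = P̄·Hᵀ·S⁻¹ = [-3/4; -1/3]
step 0: x' = x̄ + K·y = [2, 4]
step 0: P' = (I − K·H)·P̄ = [9/4 1; 1 29/3]
step 1: x̄ = F·x = [-4, -6]
step 1: P̄ = F·P·Fᵀ + Q = [10 13/2; 13/2 227/12]
step 1: y = z − H·x̄ = [-6]
step 1: S = H·P̄·Hᵀ + R = [13]
step 1: K = P̄·Hᵀ·S⁻¹ = [-10/13; -1/2]
step 1: x' = x̄ + K·y = [8/13, -3]
step 1: P' = (I − K·H)·P̄ = [30/13 3/2; 3/2 47/3]

step 0: x' = [2, 4], P' = [9/4 1; 1 29/3]
step 1: x' = [8/13, -3], P' = [30/13 3/2; 3/2 47/3]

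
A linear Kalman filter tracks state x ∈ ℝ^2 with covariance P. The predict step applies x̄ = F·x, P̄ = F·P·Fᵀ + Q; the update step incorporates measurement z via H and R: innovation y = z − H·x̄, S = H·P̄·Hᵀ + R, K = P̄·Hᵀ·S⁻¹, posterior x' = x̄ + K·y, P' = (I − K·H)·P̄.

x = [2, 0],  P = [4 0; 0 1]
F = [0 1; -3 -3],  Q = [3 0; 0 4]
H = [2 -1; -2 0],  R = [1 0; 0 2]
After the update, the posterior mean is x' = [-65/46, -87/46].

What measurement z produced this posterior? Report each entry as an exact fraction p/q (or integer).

z = [-1, 3]

x̄ = F·x = [0, -6]
P̄ = F·P·Fᵀ + Q = [4 -3; -3 49]
S = H·P̄·Hᵀ + R = [78 -22; -22 18]
K = P̄·Hᵀ·S⁻¹ = [11/460 -191/460; -429/460 -371/460]
x' − x̄ = [-65/46, 189/46] = K·y
y = (KᵀK)⁻¹·Kᵀ·(x' − x̄) = [-7, 3]
z = y + H·x̄ = [-7, 3] + [6, 0] = [-1, 3]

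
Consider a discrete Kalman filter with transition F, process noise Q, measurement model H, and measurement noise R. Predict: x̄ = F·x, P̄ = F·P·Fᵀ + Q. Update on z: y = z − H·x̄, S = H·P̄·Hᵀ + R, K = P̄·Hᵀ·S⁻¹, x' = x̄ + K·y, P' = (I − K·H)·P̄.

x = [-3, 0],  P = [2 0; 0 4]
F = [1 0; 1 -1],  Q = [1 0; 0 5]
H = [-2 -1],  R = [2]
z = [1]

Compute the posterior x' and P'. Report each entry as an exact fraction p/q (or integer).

x' = [-35/33, 7/11]
P' = [35/33 -18/11; -18/11 46/11]

x̄ = F·x = [-3, -3]
P̄ = F·P·Fᵀ + Q = [3 2; 2 11]
y = z − H·x̄ = [-8]
S = H·P̄·Hᵀ + R = [33]
K = P̄·Hᵀ·S⁻¹ = [-8/33; -5/11]
x' = x̄ + K·y = [-35/33, 7/11]
P' = (I − K·H)·P̄ = [35/33 -18/11; -18/11 46/11]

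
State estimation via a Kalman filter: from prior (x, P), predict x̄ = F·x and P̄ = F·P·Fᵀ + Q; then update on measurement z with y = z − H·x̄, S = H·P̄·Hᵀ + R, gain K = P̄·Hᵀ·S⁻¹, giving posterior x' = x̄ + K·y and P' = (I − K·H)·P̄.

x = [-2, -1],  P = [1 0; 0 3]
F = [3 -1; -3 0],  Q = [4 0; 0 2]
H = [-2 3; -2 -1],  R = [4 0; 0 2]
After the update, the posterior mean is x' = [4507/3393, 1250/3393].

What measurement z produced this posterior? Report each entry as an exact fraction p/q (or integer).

x̄ = F·x = [-5, 6]
P̄ = F·P·Fᵀ + Q = [16 -9; -9 11]
S = H·P̄·Hᵀ + R = [275 67; 67 41]
K = P̄·Hᵀ·S⁻¹ = [-439/3393 -1186/3393; 811/3393 -746/3393]
x' − x̄ = [21472/3393, -19108/3393] = K·y
y = (KᵀK)⁻¹·Kᵀ·(x' − x̄) = [-30, -7]
z = y + H·x̄ = [-30, -7] + [28, 4] = [-2, -3]

z = [-2, -3]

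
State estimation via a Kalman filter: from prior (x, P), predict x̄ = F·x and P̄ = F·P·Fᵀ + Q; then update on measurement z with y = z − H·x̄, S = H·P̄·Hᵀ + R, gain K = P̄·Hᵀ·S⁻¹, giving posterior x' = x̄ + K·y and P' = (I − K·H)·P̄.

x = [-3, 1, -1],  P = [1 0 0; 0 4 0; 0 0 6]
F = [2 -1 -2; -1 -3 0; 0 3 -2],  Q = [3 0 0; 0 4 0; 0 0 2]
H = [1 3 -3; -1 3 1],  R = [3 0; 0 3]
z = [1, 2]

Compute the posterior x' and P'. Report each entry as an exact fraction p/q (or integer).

x' = [-2464/545, -3/109, -9/5]
P' = [3475569/100825 115842/20165 15924/925; 115842/20165 4671/4033 552/185; 15924/925 552/185 8286/925]

x̄ = F·x = [-5, 0, 5]
P̄ = F·P·Fᵀ + Q = [35 10 12; 10 41 -36; 12 -36 62]
y = z − H·x̄ = [21, -8]
S = H·P̄·Hᵀ + R = [1601 412; 412 169]
K = P̄·Hᵀ·S⁻¹ = [2017/100825 -741/100825; 1801/20165 4797/20165; -218/925 214/925]
x' = x̄ + K·y = [-2464/545, -3/109, -9/5]
P' = (I − K·H)·P̄ = [3475569/100825 115842/20165 15924/925; 115842/20165 4671/4033 552/185; 15924/925 552/185 8286/925]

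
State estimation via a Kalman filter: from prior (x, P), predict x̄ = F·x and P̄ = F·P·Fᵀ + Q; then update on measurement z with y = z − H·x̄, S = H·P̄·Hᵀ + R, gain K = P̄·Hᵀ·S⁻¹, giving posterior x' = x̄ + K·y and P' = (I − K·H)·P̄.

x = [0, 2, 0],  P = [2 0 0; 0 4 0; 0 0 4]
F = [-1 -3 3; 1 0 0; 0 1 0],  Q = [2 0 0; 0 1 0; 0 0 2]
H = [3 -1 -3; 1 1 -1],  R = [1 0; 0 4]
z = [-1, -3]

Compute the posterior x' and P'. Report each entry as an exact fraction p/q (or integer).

x̄ = F·x = [-6, 0, 2]
P̄ = F·P·Fᵀ + Q = [76 -2 -12; -2 3 0; -12 0 6]
y = z − H·x̄ = [23, 5]
S = H·P̄·Hᵀ + R = [970 311; 311 109]
K = P̄·Hᵀ·S⁻¹ = [2248/9009 694/9009; -1292/9009 3769/9009; -32/1001 -74/1001]
x' = x̄ + K·y = [160/1287, -1553/1287, 128/143]
P' = (I − K·H)·P̄ = [27032/9009 1520/9009 2864/1001; 1520/9009 11630/9009 -214/1001; 2864/1001 -214/1001 2946/1001]

x' = [160/1287, -1553/1287, 128/143]
P' = [27032/9009 1520/9009 2864/1001; 1520/9009 11630/9009 -214/1001; 2864/1001 -214/1001 2946/1001]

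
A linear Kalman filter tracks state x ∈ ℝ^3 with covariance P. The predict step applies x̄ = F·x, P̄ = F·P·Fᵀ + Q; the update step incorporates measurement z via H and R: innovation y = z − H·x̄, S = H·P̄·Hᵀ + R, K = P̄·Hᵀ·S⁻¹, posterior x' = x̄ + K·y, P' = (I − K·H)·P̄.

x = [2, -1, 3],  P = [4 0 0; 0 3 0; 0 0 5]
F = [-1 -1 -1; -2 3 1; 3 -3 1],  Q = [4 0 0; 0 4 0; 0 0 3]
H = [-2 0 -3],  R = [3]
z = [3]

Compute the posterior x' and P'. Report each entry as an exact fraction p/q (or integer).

x' = [-1344/305, 221/61, 1213/610]
P' = [4848/305 -246/61 -3228/305; -246/61 922/61 149/61; -3228/305 149/61 4501/610]

x̄ = F·x = [-4, -4, 12]
P̄ = F·P·Fᵀ + Q = [16 -6 -8; -6 52 -46; -8 -46 71]
y = z − H·x̄ = [31]
S = H·P̄·Hᵀ + R = [610]
K = P̄·Hᵀ·S⁻¹ = [-4/305; 15/61; -197/610]
x' = x̄ + K·y = [-1344/305, 221/61, 1213/610]
P' = (I − K·H)·P̄ = [4848/305 -246/61 -3228/305; -246/61 922/61 149/61; -3228/305 149/61 4501/610]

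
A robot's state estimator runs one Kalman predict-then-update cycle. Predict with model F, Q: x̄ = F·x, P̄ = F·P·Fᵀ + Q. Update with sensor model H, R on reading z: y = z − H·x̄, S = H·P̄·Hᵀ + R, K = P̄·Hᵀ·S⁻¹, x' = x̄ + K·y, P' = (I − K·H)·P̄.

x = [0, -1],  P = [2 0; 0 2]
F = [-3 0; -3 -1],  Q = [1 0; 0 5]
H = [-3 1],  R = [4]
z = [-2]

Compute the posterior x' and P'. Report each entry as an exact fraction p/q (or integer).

x' = [117/92, 179/92]
P' = [227/92 525/92; 525/92 1459/92]

x̄ = F·x = [0, 1]
P̄ = F·P·Fᵀ + Q = [19 18; 18 25]
y = z − H·x̄ = [-3]
S = H·P̄·Hᵀ + R = [92]
K = P̄·Hᵀ·S⁻¹ = [-39/92; -29/92]
x' = x̄ + K·y = [117/92, 179/92]
P' = (I − K·H)·P̄ = [227/92 525/92; 525/92 1459/92]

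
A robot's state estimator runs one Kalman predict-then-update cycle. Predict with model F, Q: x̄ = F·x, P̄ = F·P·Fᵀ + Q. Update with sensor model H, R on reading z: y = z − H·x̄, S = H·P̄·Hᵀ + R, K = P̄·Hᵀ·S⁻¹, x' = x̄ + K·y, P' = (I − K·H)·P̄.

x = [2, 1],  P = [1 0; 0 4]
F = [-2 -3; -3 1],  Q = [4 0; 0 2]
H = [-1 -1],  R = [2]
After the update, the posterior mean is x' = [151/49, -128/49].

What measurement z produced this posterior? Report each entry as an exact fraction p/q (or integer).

x̄ = F·x = [-7, -5]
P̄ = F·P·Fᵀ + Q = [44 -6; -6 15]
S = H·P̄·Hᵀ + R = [49]
K = P̄·Hᵀ·S⁻¹ = [-38/49; -9/49]
x' − x̄ = [494/49, 117/49] = K·y
y = (KᵀK)⁻¹·Kᵀ·(x' − x̄) = [-13]
z = y + H·x̄ = [-13] + [12] = [-1]

z = [-1]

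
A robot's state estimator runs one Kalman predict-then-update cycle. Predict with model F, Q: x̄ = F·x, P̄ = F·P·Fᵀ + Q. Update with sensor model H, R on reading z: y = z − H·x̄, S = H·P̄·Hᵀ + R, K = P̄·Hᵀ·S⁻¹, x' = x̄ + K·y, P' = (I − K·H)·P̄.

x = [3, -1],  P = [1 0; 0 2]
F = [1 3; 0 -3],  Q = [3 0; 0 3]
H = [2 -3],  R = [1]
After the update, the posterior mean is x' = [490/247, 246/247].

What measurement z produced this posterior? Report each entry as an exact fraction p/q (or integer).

x̄ = F·x = [0, 3]
P̄ = F·P·Fᵀ + Q = [22 -18; -18 21]
S = H·P̄·Hᵀ + R = [494]
K = P̄·Hᵀ·S⁻¹ = [49/247; -99/494]
x' − x̄ = [490/247, -495/247] = K·y
y = (KᵀK)⁻¹·Kᵀ·(x' − x̄) = [10]
z = y + H·x̄ = [10] + [-9] = [1]

z = [1]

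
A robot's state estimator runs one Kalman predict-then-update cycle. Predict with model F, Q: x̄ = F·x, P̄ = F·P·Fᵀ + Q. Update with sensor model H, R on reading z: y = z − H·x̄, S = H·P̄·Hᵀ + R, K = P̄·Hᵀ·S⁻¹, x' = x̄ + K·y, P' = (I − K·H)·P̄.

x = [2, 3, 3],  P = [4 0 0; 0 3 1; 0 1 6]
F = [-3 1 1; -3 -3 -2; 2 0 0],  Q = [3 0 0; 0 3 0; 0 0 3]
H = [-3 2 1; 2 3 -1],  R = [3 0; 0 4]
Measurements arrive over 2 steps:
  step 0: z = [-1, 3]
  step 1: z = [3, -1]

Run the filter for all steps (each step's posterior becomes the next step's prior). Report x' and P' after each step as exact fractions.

step 0: x' = [50820/92539, 41681/92539, -34658/92539], P' = [694338/1203007 102770/1203007 1138274/1203007; 102770/1203007 349214/1203007 181382/1203007; 1138274/1203007 181382/1203007 3286970/1203007]
step 1: x' = [-41296453445/52870402971, 12218308181/52870402971, 13423333520/52870402971], P' = [30143446505/52870402971 4444876021/52870402971 49728815605/52870402971; 4444876021/52870402971 15249804320/52870402971 7727617598/52870402971; 49728815605/52870402971 7727617598/52870402971 142485766244/52870402971]

step 0: x̄ = F·x = [0, -21, 4]
step 0: P̄ = F·P·Fᵀ + Q = [50 10 -24; 10 102 -24; -24 -24 19]
step 0: y = z − H·x̄ = [37, 70]
step 0: S = H·P̄·Hᵀ + R = [808 99; 99 1501]
step 0: K = P̄·Hᵀ·S⁻¹ = [-246400/1203007 139678/1203007; 190500/1203007 267950/1203007; 78304/1203007 -116569/1203007]
step 0: x' = x̄ + K·y = [50820/92539, 41681/92539, -34658/92539]
step 0: P' = (I − K·H)·P̄ = [694338/1203007 102770/1203007 1138274/1203007; 102770/1203007 349214/1203007 181382/1203007; 1138274/1203007 181382/1203007 3286970/1203007]
step 1: x̄ = F·x = [-145437/92539, -208187/92539, 101640/92539]
step 1: P̄ = F·P·Fᵀ + Q = [6410747/1203007 1751992/1203007 -1683940/1203007; 1751992/1203007 43834601/1203007 -9335744/1203007; -1683940/1203007 -9335744/1203007 6386373/1203007]
step 1: y = z − H·x̄ = [156040/92539, 924536/92539]
step 1: S = H·P̄·Hᵀ + R = [194767281/1203007 191641347/1203007; 191641347/1203007 515126926/1203007]
step 1: K = P̄·Hᵀ·S⁻¹ = [-10603923956/52870402971 663686263/5874489219; 8297532725/52870402971 1303098539/5874489219; 2918184875/52870402971 -551257840/5874489219]
step 1: x' = x̄ + K·y = [-41296453445/52870402971, 12218308181/52870402971, 13423333520/52870402971]
step 1: P' = (I − K·H)·P̄ = [30143446505/52870402971 4444876021/52870402971 49728815605/52870402971; 4444876021/52870402971 15249804320/52870402971 7727617598/52870402971; 49728815605/52870402971 7727617598/52870402971 142485766244/52870402971]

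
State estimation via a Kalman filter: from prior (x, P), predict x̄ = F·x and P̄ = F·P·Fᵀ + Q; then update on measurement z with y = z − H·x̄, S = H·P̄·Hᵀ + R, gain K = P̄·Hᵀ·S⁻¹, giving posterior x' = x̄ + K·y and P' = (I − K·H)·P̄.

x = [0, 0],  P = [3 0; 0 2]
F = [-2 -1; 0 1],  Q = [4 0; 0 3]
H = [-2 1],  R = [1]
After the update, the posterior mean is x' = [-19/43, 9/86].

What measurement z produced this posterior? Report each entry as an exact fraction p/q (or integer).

x̄ = F·x = [0, 0]
P̄ = F·P·Fᵀ + Q = [18 -2; -2 5]
S = H·P̄·Hᵀ + R = [86]
K = P̄·Hᵀ·S⁻¹ = [-19/43; 9/86]
x' − x̄ = [-19/43, 9/86] = K·y
y = (KᵀK)⁻¹·Kᵀ·(x' − x̄) = [1]
z = y + H·x̄ = [1] + [0] = [1]

z = [1]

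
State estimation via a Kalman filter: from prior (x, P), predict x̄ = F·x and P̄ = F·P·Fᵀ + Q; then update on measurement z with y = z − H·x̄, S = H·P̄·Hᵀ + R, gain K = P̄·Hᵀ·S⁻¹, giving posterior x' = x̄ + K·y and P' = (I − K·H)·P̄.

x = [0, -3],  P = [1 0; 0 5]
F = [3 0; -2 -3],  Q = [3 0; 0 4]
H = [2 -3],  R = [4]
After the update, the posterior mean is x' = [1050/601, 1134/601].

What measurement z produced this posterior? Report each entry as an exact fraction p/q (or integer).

x̄ = F·x = [0, 9]
P̄ = F·P·Fᵀ + Q = [12 -6; -6 53]
S = H·P̄·Hᵀ + R = [601]
K = P̄·Hᵀ·S⁻¹ = [42/601; -171/601]
x' − x̄ = [1050/601, -4275/601] = K·y
y = (KᵀK)⁻¹·Kᵀ·(x' − x̄) = [25]
z = y + H·x̄ = [25] + [-27] = [-2]

z = [-2]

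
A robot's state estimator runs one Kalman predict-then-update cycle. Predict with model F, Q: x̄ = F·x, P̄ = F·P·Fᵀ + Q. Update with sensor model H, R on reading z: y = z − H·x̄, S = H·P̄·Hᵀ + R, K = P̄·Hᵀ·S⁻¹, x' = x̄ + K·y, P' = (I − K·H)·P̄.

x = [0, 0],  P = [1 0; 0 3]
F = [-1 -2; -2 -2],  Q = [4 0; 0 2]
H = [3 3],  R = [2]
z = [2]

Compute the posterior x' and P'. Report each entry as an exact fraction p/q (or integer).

x̄ = F·x = [0, 0]
P̄ = F·P·Fᵀ + Q = [17 14; 14 18]
y = z − H·x̄ = [2]
S = H·P̄·Hᵀ + R = [569]
K = P̄·Hᵀ·S⁻¹ = [93/569; 96/569]
x' = x̄ + K·y = [186/569, 192/569]
P' = (I − K·H)·P̄ = [1024/569 -962/569; -962/569 1026/569]

x' = [186/569, 192/569]
P' = [1024/569 -962/569; -962/569 1026/569]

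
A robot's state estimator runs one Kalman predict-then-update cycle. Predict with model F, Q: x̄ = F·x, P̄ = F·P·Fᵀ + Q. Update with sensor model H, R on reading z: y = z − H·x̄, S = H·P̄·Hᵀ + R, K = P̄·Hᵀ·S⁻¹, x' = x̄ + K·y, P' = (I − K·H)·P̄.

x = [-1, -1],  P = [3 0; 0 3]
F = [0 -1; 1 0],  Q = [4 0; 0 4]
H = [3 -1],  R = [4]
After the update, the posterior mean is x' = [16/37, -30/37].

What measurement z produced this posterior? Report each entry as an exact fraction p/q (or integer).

z = [2]

x̄ = F·x = [1, -1]
P̄ = F·P·Fᵀ + Q = [7 0; 0 7]
S = H·P̄·Hᵀ + R = [74]
K = P̄·Hᵀ·S⁻¹ = [21/74; -7/74]
x' − x̄ = [-21/37, 7/37] = K·y
y = (KᵀK)⁻¹·Kᵀ·(x' − x̄) = [-2]
z = y + H·x̄ = [-2] + [4] = [2]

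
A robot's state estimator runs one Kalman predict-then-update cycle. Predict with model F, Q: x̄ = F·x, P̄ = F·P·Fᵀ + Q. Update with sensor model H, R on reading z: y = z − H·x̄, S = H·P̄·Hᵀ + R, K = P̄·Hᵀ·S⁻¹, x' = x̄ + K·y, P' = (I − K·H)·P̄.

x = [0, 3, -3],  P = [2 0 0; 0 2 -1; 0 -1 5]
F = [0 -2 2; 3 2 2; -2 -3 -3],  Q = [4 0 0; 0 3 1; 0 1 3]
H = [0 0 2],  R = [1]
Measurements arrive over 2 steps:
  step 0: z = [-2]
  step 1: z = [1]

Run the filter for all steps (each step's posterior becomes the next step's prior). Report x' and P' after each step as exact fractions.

step 0: x̄ = F·x = [-12, 0, 0]
step 0: P̄ = F·P·Fᵀ + Q = [40 12 -18; 12 41 -41; -18 -41 56]
step 0: y = z − H·x̄ = [-2]
step 0: S = H·P̄·Hᵀ + R = [225]
step 0: K = P̄·Hᵀ·S⁻¹ = [-4/25; -82/225; 112/225]
step 0: x' = x̄ + K·y = [-292/25, 164/225, -224/225]
step 0: P' = (I − K·H)·P̄ = [856/25 -28/25 -2/25; -28/25 2501/225 -41/225; -2/25 -41/225 56/225]
step 1: x̄ = F·x = [-776/225, -2668/75, 604/25]
step 1: P̄ = F·P·Fᵀ + Q = [11456/225 -2792/75 1526/25; -2792/75 8519/25 -6371/25; 1526/25 -6371/25 5614/25]
step 1: y = z − H·x̄ = [-1183/25]
step 1: S = H·P̄·Hᵀ + R = [22481/25]
step 1: K = P̄·Hᵀ·S⁻¹ = [3052/22481; -12742/22481; 11228/22481]
step 1: x' = x̄ + K·y = [-1997596/202329, -590318/67443, 11832/22481]
step 1: P' = (I − K·H)·P̄ = [6948400/202329 2155952/67443 1526/22481; 2155952/67443 1166283/22481 -6371/22481; 1526/22481 -6371/22481 5614/22481]

step 0: x' = [-292/25, 164/225, -224/225], P' = [856/25 -28/25 -2/25; -28/25 2501/225 -41/225; -2/25 -41/225 56/225]
step 1: x' = [-1997596/202329, -590318/67443, 11832/22481], P' = [6948400/202329 2155952/67443 1526/22481; 2155952/67443 1166283/22481 -6371/22481; 1526/22481 -6371/22481 5614/22481]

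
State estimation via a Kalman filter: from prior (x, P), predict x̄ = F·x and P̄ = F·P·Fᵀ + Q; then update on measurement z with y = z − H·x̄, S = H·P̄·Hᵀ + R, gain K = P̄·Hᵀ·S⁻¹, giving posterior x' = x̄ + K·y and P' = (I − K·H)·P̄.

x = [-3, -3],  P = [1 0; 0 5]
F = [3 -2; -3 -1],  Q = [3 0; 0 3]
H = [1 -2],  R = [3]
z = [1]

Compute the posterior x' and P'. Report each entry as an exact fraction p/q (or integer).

x̄ = F·x = [-3, 12]
P̄ = F·P·Fᵀ + Q = [32 1; 1 17]
y = z − H·x̄ = [28]
S = H·P̄·Hᵀ + R = [99]
K = P̄·Hᵀ·S⁻¹ = [10/33; -1/3]
x' = x̄ + K·y = [181/33, 8/3]
P' = (I − K·H)·P̄ = [252/11 11; 11 6]

x' = [181/33, 8/3]
P' = [252/11 11; 11 6]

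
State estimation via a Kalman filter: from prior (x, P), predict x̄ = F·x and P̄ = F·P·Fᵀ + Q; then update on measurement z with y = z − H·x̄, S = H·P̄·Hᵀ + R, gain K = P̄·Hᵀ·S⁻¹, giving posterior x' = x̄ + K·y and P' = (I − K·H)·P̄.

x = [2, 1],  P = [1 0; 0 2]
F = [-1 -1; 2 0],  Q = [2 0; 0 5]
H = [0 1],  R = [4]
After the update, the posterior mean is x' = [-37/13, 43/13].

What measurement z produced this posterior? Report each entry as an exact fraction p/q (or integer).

z = [3]

x̄ = F·x = [-3, 4]
P̄ = F·P·Fᵀ + Q = [5 -2; -2 9]
S = H·P̄·Hᵀ + R = [13]
K = P̄·Hᵀ·S⁻¹ = [-2/13; 9/13]
x' − x̄ = [2/13, -9/13] = K·y
y = (KᵀK)⁻¹·Kᵀ·(x' − x̄) = [-1]
z = y + H·x̄ = [-1] + [4] = [3]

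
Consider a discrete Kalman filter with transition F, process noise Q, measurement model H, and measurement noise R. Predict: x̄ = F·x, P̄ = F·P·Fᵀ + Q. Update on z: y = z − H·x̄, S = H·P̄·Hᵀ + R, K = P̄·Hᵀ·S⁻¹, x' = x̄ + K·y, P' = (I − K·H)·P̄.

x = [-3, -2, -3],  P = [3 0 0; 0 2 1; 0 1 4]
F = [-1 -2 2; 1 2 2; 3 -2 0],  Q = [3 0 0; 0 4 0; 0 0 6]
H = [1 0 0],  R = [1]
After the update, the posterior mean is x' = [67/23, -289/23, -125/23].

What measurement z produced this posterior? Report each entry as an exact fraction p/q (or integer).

x̄ = F·x = [1, -13, -5]
P̄ = F·P·Fᵀ + Q = [22 5 -5; 5 39 -3; -5 -3 41]
S = H·P̄·Hᵀ + R = [23]
K = P̄·Hᵀ·S⁻¹ = [22/23; 5/23; -5/23]
x' − x̄ = [44/23, 10/23, -10/23] = K·y
y = (KᵀK)⁻¹·Kᵀ·(x' − x̄) = [2]
z = y + H·x̄ = [2] + [1] = [3]

z = [3]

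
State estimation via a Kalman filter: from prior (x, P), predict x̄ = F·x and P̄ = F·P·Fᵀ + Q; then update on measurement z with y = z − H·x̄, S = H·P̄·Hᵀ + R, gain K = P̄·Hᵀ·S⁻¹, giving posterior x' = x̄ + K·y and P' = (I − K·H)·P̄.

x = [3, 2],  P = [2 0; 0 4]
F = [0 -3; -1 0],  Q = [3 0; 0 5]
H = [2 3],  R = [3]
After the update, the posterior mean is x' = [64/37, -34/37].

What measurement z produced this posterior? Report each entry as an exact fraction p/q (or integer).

z = [1]

x̄ = F·x = [-6, -3]
P̄ = F·P·Fᵀ + Q = [39 0; 0 7]
S = H·P̄·Hᵀ + R = [222]
K = P̄·Hᵀ·S⁻¹ = [13/37; 7/74]
x' − x̄ = [286/37, 77/37] = K·y
y = (KᵀK)⁻¹·Kᵀ·(x' − x̄) = [22]
z = y + H·x̄ = [22] + [-21] = [1]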